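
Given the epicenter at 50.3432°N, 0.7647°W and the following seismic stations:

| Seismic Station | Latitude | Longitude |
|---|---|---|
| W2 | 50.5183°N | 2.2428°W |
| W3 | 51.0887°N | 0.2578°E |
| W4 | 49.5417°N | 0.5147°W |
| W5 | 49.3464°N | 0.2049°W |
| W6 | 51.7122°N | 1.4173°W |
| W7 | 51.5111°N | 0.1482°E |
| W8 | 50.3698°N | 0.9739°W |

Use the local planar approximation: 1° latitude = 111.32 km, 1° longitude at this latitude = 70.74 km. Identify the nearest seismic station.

Distances from 50.3432°N, 0.7647°W:
W2: √((0.1751·111.32)² + (-1.4781·70.74)²) = √(379.943210 + 10932.959642) = 106.3621 km
W3: √((0.7455·111.32)² + (1.0225·70.74)²) = √(6887.184080 + 5231.867592) = 110.0866 km
W4: √((-0.8015·111.32)² + (0.2500·70.74)²) = √(7960.740160 + 312.759225) = 90.9588 km
W5: √((-0.9968·111.32)² + (0.5598·70.74)²) = √(12312.959584 + 1568.179958) = 117.8182 km
W6: √((1.3690·111.32)² + (-0.6526·70.74)²) = √(23224.869993 + 2131.200208) = 159.2359 km
W7: √((1.1679·111.32)² + (0.9129·70.74)²) = √(16902.763393 + 4170.388603) = 145.1659 km
W8: √((0.0266·111.32)² + (-0.2092·70.74)²) = √(8.768184 + 219.004718) = 15.0921 km
Minimum: W8 at 15.0921 km.

W8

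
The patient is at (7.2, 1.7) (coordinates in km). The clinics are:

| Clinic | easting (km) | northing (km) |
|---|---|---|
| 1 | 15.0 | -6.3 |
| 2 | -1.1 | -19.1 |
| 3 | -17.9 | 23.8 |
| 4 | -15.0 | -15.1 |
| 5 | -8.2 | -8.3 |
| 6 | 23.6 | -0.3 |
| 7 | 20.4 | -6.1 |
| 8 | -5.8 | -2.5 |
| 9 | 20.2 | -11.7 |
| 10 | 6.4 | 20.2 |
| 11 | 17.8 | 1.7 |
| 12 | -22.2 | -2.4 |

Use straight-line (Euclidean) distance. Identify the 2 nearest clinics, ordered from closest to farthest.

11, 1

Distances from (7.2, 1.7):
1: 11.2 km
2: 22.4 km
3: 33.4 km
4: 27.8 km
5: 18.4 km
6: 16.5 km
7: 15.3 km
8: 13.7 km
9: 18.7 km
10: 18.5 km
11: 10.6 km
12: 29.7 km
Sorted: 11 (10.6 km) < 1 (11.2 km) < 8 (13.7 km) < 7 (15.3 km) < …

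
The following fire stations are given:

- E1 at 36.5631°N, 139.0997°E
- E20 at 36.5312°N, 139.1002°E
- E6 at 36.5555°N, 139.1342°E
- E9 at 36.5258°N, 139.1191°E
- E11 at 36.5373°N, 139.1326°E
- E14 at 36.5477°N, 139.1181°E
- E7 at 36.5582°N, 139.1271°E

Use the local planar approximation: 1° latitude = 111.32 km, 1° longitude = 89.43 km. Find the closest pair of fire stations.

Pairwise distances:
E1–E20: 3.5514 km
E1–E6: 3.1992 km
E1–E9: 4.5001 km
E1–E11: 4.1116 km
E1–E14: 2.3763 km
E1–E7: 2.5104 km
E20–E6: 4.0697 km
E20–E9: 1.7939 km
E20–E11: 2.9760 km
E20–E14: 2.4365 km
E20–E7: 3.8498 km
E6–E9: 3.5714 km
E6–E11: 2.0311 km
E6–E14: 1.6814 km
E6–E7: 0.7025 km
E9–E11: 1.7597 km
E9–E14: 2.4395 km
E9–E7: 3.6770 km
E11–E14: 1.7383 km
E11–E7: 2.3780 km
E14–E7: 1.4192 km
Closest pair: E6–E7 at 0.7025 km.

E6 and E7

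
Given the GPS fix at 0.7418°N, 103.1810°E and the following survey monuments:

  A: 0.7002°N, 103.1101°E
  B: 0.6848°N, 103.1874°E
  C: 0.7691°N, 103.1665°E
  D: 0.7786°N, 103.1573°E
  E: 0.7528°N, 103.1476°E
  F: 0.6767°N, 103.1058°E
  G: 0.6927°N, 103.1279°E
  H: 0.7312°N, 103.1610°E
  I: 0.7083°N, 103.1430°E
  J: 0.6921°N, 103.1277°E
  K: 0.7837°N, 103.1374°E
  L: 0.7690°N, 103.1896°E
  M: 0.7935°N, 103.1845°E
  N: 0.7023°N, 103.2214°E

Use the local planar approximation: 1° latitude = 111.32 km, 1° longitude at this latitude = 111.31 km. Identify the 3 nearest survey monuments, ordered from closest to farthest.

Distances from 0.7418°N, 103.1810°E:
A: 9.1503 km
B: 6.3851 km
C: 3.4410 km
D: 4.8725 km
E: 3.9142 km
F: 11.0717 km
G: 8.0505 km
H: 2.5196 km
I: 5.6390 km
J: 8.1122 km
K: 6.7312 km
L: 3.1756 km
M: 5.7684 km
N: 6.2894 km
Sorted: H (2.5196 km) < L (3.1756 km) < C (3.4410 km) < E (3.9142 km) < D (4.8725 km) < …

H, L, C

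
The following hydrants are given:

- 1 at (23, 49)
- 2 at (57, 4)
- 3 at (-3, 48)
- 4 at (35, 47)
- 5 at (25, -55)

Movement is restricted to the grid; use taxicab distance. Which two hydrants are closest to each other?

Pairwise distances:
1–4: 14
1–3: 27
3–4: 39
2–4: 65
1–2: 79
2–5: 91
2–3: 104
1–5: 106
4–5: 112
3–5: 131
Closest pair: 1–4 at 14.

1 and 4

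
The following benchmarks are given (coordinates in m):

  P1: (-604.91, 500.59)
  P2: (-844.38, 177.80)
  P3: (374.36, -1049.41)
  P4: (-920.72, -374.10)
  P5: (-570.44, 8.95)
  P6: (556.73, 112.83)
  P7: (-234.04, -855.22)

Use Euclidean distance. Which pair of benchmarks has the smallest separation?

Pairwise distances:
P1–P2: √((-239.47)² + (-322.79)²) = √(57345.8809 + 104193.3841) = 401.92 m
P1–P3: √((979.27)² + (-1550.00)²) = √(958969.7329 + 2402500.0000) = 1833.43 m
P1–P4: √((-315.81)² + (-874.69)²) = √(99735.9561 + 765082.5961) = 929.96 m
P1–P5: √((34.47)² + (-491.64)²) = √(1188.1809 + 241709.8896) = 492.85 m
P1–P6: √((1161.64)² + (-387.76)²) = √(1349407.4896 + 150357.8176) = 1224.65 m
P1–P7: √((370.87)² + (-1355.81)²) = √(137544.5569 + 1838220.7561) = 1405.62 m
P2–P3: √((1218.74)² + (-1227.21)²) = √(1485327.1876 + 1506044.3841) = 1729.56 m
P2–P4: √((-76.34)² + (-551.90)²) = √(5827.7956 + 304593.6100) = 557.15 m
P2–P5: √((273.94)² + (-168.85)²) = √(75043.1236 + 28510.3225) = 321.80 m
P2–P6: √((1401.11)² + (-64.97)²) = √(1963109.2321 + 4221.1009) = 1402.62 m
P2–P7: √((610.34)² + (-1033.02)²) = √(372514.9156 + 1067130.3204) = 1199.85 m
P3–P4: √((-1295.08)² + (675.31)²) = √(1677232.2064 + 456043.5961) = 1460.57 m
P3–P5: √((-944.80)² + (1058.36)²) = √(892647.0400 + 1120125.8896) = 1418.72 m
P3–P6: √((182.37)² + (1162.24)²) = √(33258.8169 + 1350801.8176) = 1176.46 m
P3–P7: √((-608.40)² + (194.19)²) = √(370150.5600 + 37709.7561) = 638.64 m
P4–P5: √((350.28)² + (383.05)²) = √(122696.0784 + 146727.3025) = 519.06 m
P4–P6: √((1477.45)² + (486.93)²) = √(2182858.5025 + 237100.8249) = 1555.62 m
P4–P7: √((686.68)² + (-481.12)²) = √(471529.4224 + 231476.4544) = 838.45 m
P5–P6: √((1127.17)² + (103.88)²) = √(1270512.2089 + 10791.0544) = 1131.95 m
P5–P7: √((336.40)² + (-864.17)²) = √(113164.9600 + 746789.7889) = 927.34 m
P6–P7: √((-790.77)² + (-968.05)²) = √(625317.1929 + 937120.8025) = 1249.98 m
Closest pair: P2–P5 at 321.80 m.

P2 and P5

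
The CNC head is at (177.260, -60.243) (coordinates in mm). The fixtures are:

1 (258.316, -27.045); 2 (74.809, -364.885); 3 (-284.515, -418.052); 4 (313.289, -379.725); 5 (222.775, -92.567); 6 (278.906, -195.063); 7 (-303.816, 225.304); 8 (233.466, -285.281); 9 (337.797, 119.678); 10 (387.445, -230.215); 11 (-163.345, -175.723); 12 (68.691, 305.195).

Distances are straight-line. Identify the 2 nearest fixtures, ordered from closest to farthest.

5, 1

Distances from (177.260, -60.243):
1: 87.591 mm
2: 321.408 mm
3: 584.178 mm
4: 347.236 mm
5: 55.825 mm
6: 168.844 mm
7: 559.438 mm
8: 231.951 mm
9: 241.130 mm
10: 270.311 mm
11: 359.649 mm
12: 381.225 mm
Sorted: 5 (55.825 mm) < 1 (87.591 mm) < 6 (168.844 mm) < 8 (231.951 mm) < …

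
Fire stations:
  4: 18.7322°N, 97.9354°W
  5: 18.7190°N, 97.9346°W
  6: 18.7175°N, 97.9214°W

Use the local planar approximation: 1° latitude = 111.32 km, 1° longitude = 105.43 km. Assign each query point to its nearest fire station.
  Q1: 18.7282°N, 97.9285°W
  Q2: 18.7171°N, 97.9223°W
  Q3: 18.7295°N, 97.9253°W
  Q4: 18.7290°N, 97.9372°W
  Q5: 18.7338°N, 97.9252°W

Q1 at 18.7282°N, 97.9285°W:
  4: 0.8529 km
  5: 1.2093 km
  6: 1.4068 km
  → nearest: 4 (0.8529 km)
Q2 at 18.7171°N, 97.9223°W:
  4: 2.1756 km
  5: 1.3139 km
  6: 0.1048 km
  → nearest: 6 (0.1048 km)
Q3 at 18.7295°N, 97.9253°W:
  4: 1.1064 km
  5: 1.5257 km
  6: 1.3977 km
  → nearest: 4 (1.1064 km)
Q4 at 18.7290°N, 97.9372°W:
  4: 0.4036 km
  5: 1.1465 km
  6: 2.1009 km
  → nearest: 4 (0.4036 km)
Q5 at 18.7338°N, 97.9252°W:
  4: 1.0900 km
  5: 1.9226 km
  6: 1.8582 km
  → nearest: 4 (1.0900 km)

Q1→4; Q2→6; Q3→4; Q4→4; Q5→4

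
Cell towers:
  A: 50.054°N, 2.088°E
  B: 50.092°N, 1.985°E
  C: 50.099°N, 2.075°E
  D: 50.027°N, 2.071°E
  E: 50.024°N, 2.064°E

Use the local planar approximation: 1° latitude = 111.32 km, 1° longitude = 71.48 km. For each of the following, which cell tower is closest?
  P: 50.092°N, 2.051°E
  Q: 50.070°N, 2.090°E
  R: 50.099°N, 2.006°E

P at 50.092°N, 2.051°E:
  A: √((-0.038·111.32)² + (0.037·71.48)²) = √(17.89425 + 6.99476) = 4.989 km
  B: √((0.000·111.32)² + (-0.066·71.48)²) = √(0.00000 + 22.25650) = 4.718 km
  C: √((0.007·111.32)² + (0.024·71.48)²) = √(0.60721 + 2.94301) = 1.884 km
  D: √((-0.065·111.32)² + (0.020·71.48)²) = √(52.35680 + 2.04376) = 7.376 km
  E: √((-0.068·111.32)² + (0.013·71.48)²) = √(57.30127 + 0.86349) = 7.627 km
  → nearest: C (1.884 km)
Q at 50.070°N, 2.090°E:
  A: √((-0.016·111.32)² + (-0.002·71.48)²) = √(3.17239 + 0.02044) = 1.787 km
  B: √((0.022·111.32)² + (-0.105·71.48)²) = √(5.99780 + 56.33103) = 7.895 km
  C: √((0.029·111.32)² + (-0.015·71.48)²) = √(10.42179 + 1.14961) = 3.402 km
  D: √((-0.043·111.32)² + (-0.019·71.48)²) = √(22.91307 + 1.84449) = 4.976 km
  E: √((-0.046·111.32)² + (-0.026·71.48)²) = √(26.22177 + 3.45395) = 5.448 km
  → nearest: A (1.787 km)
R at 50.099°N, 2.006°E:
  A: √((-0.045·111.32)² + (0.082·71.48)²) = √(25.09409 + 34.35554) = 7.710 km
  B: √((-0.007·111.32)² + (-0.021·71.48)²) = √(0.60721 + 2.25324) = 1.691 km
  C: √((0.000·111.32)² + (0.069·71.48)²) = √(0.00000 + 24.32581) = 4.932 km
  D: √((-0.072·111.32)² + (0.065·71.48)²) = √(64.24087 + 21.58717) = 9.264 km
  E: √((-0.075·111.32)² + (0.058·71.48)²) = √(69.70580 + 17.18799) = 9.322 km
  → nearest: B (1.691 km)

P→C; Q→A; R→B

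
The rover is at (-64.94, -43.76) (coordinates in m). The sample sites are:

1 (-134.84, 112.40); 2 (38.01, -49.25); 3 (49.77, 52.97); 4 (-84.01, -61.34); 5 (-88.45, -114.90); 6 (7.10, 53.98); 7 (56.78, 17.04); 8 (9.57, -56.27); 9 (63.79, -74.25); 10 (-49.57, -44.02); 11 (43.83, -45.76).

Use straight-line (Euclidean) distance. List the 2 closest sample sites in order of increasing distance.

10, 4

Distances from (-64.94, -43.76):
1: √((-69.90)² + (156.16)²) = √(4886.0100 + 24385.9456) = 171.09 m
2: √((102.95)² + (-5.49)²) = √(10598.7025 + 30.1401) = 103.10 m
3: √((114.71)² + (96.73)²) = √(13158.3841 + 9356.6929) = 150.05 m
4: √((-19.07)² + (-17.58)²) = √(363.6649 + 309.0564) = 25.94 m
5: √((-23.51)² + (-71.14)²) = √(552.7201 + 5060.8996) = 74.92 m
6: √((72.04)² + (97.74)²) = √(5189.7616 + 9553.1076) = 121.42 m
7: √((121.72)² + (60.80)²) = √(14815.7584 + 3696.6400) = 136.06 m
8: √((74.51)² + (-12.51)²) = √(5551.7401 + 156.5001) = 75.55 m
9: √((128.73)² + (-30.49)²) = √(16571.4129 + 929.6401) = 132.29 m
10: √((15.37)² + (-0.26)²) = √(236.2369 + 0.0676) = 15.37 m
11: √((108.77)² + (-2.00)²) = √(11830.9129 + 4.0000) = 108.79 m
Sorted: 10 (15.37 m) < 4 (25.94 m) < 5 (74.92 m) < 8 (75.55 m) < …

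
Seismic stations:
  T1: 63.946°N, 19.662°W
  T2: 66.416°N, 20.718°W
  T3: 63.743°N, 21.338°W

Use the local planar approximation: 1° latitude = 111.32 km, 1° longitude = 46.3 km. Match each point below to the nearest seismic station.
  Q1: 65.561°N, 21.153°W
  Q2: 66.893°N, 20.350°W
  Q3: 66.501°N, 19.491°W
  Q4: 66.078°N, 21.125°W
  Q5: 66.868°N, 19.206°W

Q1→T2; Q2→T2; Q3→T2; Q4→T2; Q5→T2

Q1 at 65.561°N, 21.153°W:
  T1: 192.580 km
  T2: 97.286 km
  T3: 202.561 km
  → nearest: T2 (97.286 km)
Q2 at 66.893°N, 20.350°W:
  T1: 329.603 km
  T2: 55.766 km
  T3: 353.629 km
  → nearest: T2 (55.766 km)
Q3 at 66.501°N, 19.491°W:
  T1: 284.533 km
  T2: 57.593 km
  T3: 318.708 km
  → nearest: T2 (57.593 km)
Q4 at 66.078°N, 21.125°W:
  T1: 246.811 km
  T2: 42.081 km
  T3: 260.119 km
  → nearest: T2 (42.081 km)
Q5 at 66.868°N, 19.206°W:
  T1: 325.962 km
  T2: 86.212 km
  T3: 361.609 km
  → nearest: T2 (86.212 km)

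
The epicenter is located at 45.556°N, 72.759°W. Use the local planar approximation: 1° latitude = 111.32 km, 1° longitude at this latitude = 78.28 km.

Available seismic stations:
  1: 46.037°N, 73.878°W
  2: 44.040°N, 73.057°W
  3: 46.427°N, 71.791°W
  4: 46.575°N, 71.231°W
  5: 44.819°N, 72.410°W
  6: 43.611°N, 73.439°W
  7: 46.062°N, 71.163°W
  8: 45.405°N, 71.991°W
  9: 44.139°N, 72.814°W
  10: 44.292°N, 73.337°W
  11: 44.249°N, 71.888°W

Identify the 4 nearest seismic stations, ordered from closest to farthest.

8, 5, 1, 3

Distances from 45.556°N, 72.759°W:
1: 102.664 km
2: 170.366 km
3: 123.057 km
4: 164.847 km
5: 86.472 km
6: 222.965 km
7: 137.046 km
8: 62.425 km
9: 157.799 km
10: 147.804 km
11: 160.679 km
Sorted: 8 (62.425 km) < 5 (86.472 km) < 1 (102.664 km) < 3 (123.057 km) < 7 (137.046 km) < 10 (147.804 km) < …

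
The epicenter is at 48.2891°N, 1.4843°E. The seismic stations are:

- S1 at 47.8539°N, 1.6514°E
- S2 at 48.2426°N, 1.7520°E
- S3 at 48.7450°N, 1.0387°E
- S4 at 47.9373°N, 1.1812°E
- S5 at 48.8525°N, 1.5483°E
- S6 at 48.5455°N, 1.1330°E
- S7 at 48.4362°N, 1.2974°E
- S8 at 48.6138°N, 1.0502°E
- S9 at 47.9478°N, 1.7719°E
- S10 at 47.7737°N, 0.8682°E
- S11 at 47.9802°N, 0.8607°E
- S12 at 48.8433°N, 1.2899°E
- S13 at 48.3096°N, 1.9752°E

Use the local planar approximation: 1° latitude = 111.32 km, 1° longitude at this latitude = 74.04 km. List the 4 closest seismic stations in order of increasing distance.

Distances from 48.2891°N, 1.4843°E:
S1: √((-0.4352·111.32)² + (0.1671·74.04)²) = √(2347.059874 + 153.068463) = 50.0013 km
S2: √((-0.0465·111.32)² + (0.2677·74.04)²) = √(26.794910 + 392.852537) = 20.4853 km
S3: √((0.4559·111.32)² + (-0.4456·74.04)²) = √(2575.642483 + 1088.486844) = 60.5321 km
S4: √((-0.3518·111.32)² + (-0.3031·74.04)²) = √(1533.691694 + 503.621999) = 45.1366 km
S5: √((0.5634·111.32)² + (0.0640·74.04)²) = √(3933.508388 + 22.453951) = 62.8964 km
S6: √((0.2564·111.32)² + (-0.3513·74.04)²) = √(814.671338 + 676.533209) = 38.6161 km
S7: √((0.1471·111.32)² + (-0.1869·74.04)²) = √(268.146258 + 191.492347) = 21.4392 km
S8: √((0.3247·111.32)² + (-0.4341·74.04)²) = √(1306.504689 + 1033.028711) = 48.3687 km
S9: √((-0.3413·111.32)² + (0.2876·74.04)²) = √(1443.507258 + 453.430348) = 43.5538 km
S10: √((-0.5154·111.32)² + (-0.6161·74.04)²) = √(3291.813513 + 2080.823470) = 73.2983 km
S11: √((-0.3089·111.32)² + (-0.6236·74.04)²) = √(1182.448438 + 2131.793007) = 57.5694 km
S12: √((0.5542·111.32)² + (-0.1944·74.04)²) = √(3806.093371 + 207.169273) = 63.3503 km
S13: √((0.0205·111.32)² + (0.4909·74.04)²) = √(5.207798 + 1321.048871) = 36.4178 km
Sorted: S2 (20.4853 km) < S7 (21.4392 km) < S13 (36.4178 km) < S6 (38.6161 km) < S9 (43.5538 km) < S4 (45.1366 km) < …

S2, S7, S13, S6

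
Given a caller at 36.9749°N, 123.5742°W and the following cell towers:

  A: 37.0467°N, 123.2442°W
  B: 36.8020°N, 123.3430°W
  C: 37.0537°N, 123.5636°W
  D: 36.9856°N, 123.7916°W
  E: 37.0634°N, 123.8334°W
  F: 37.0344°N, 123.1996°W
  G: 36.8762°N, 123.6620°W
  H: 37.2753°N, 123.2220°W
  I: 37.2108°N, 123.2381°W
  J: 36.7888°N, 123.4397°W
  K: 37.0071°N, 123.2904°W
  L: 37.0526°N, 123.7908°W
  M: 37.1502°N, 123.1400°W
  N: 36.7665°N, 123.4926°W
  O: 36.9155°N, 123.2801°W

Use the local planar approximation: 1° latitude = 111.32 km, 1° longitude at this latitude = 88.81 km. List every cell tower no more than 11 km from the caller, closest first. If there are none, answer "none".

C

Distances from 36.9749°N, 123.5742°W:
A: 30.3777 km
B: 28.1435 km
C: 8.8224 km
D: 19.3440 km
E: 25.0391 km
F: 33.9212 km
G: 13.4730 km
H: 45.7891 km
I: 39.7564 km
J: 23.9136 km
K: 25.4579 km
L: 21.0914 km
M: 43.2179 km
N: 24.3046 km
O: 26.9430 km
Threshold 11 km: C (8.8224 km) is within range.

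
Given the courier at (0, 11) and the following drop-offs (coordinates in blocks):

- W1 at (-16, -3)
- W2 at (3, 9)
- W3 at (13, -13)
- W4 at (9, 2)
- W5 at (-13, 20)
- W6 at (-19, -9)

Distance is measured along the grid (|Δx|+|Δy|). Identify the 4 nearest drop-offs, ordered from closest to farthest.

Distances from (0, 11):
W1: 30 blocks
W2: 5 blocks
W3: 37 blocks
W4: 18 blocks
W5: 22 blocks
W6: 39 blocks
Sorted: W2 (5 blocks) < W4 (18 blocks) < W5 (22 blocks) < W1 (30 blocks) < W3 (37 blocks) < W6 (39 blocks)

W2, W4, W5, W1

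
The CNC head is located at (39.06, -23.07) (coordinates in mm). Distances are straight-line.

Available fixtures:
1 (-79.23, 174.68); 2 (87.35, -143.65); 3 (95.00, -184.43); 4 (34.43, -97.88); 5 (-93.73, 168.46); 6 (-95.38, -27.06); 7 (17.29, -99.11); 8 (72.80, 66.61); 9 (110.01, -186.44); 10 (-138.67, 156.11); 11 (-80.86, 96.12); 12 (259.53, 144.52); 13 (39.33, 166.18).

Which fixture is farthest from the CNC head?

12

Distances from (39.06, -23.07):
1: √((-118.29)² + (197.75)²) = √(13992.5241 + 39105.0625) = 230.43 mm
2: √((48.29)² + (-120.58)²) = √(2331.9241 + 14539.5364) = 129.89 mm
3: √((55.94)² + (-161.36)²) = √(3129.2836 + 26037.0496) = 170.78 mm
4: √((-4.63)² + (-74.81)²) = √(21.4369 + 5596.5361) = 74.95 mm
5: √((-132.79)² + (191.53)²) = √(17633.1841 + 36683.7409) = 233.06 mm
6: √((-134.44)² + (-3.99)²) = √(18074.1136 + 15.9201) = 134.50 mm
7: √((-21.77)² + (-76.04)²) = √(473.9329 + 5782.0816) = 79.09 mm
8: √((33.74)² + (89.68)²) = √(1138.3876 + 8042.5024) = 95.82 mm
9: √((70.95)² + (-163.37)²) = √(5033.9025 + 26689.7569) = 178.11 mm
10: √((-177.73)² + (179.18)²) = √(31587.9529 + 32105.4724) = 252.38 mm
11: √((-119.92)² + (119.19)²) = √(14380.8064 + 14206.2561) = 169.08 mm
12: √((220.47)² + (167.59)²) = √(48607.0209 + 28086.4081) = 276.94 mm
13: √((0.27)² + (189.25)²) = √(0.0729 + 35815.5625) = 189.25 mm
Maximum: 12 at 276.94 mm.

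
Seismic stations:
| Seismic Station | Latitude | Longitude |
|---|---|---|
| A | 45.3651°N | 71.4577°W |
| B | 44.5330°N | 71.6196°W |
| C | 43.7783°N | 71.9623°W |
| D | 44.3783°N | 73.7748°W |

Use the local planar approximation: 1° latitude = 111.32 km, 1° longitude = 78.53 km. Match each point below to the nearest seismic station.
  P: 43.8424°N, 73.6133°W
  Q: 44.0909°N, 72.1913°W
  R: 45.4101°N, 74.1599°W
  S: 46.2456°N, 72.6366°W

P→D; Q→C; R→D; S→A

P at 43.8424°N, 73.6133°W:
  A: √((1.5227·111.32)² + (2.1556·78.53)²) = √(28732.610844 + 28655.470575) = 239.5581 km
  B: √((0.6906·111.32)² + (1.9937·78.53)²) = √(5910.164152 + 24512.680952) = 174.4215 km
  C: √((-0.0641·111.32)² + (1.6510·78.53)²) = √(50.916959 + 16809.908188) = 129.8492 km
  D: √((0.5359·111.32)² + (-0.1615·78.53)²) = √(3558.884629 + 160.848216) = 60.9896 km
  → nearest: D (60.9896 km)
Q at 44.0909°N, 72.1913°W:
  A: √((1.2742·111.32)² + (0.7336·78.53)²) = √(20119.704449 + 3318.866934) = 153.0966 km
  B: √((0.4421·111.32)² + (0.5717·78.53)²) = √(2422.074097 + 2015.614989) = 66.6160 km
  C: √((-0.3126·111.32)² + (0.2290·78.53)²) = √(1210.944789 + 323.401597) = 39.1707 km
  D: √((0.2874·111.32)² + (-1.5835·78.53)²) = √(1023.575596 + 15463.483324) = 128.4019 km
  → nearest: C (39.1707 km)
R at 45.4101°N, 74.1599°W:
  A: √((-0.0450·111.32)² + (2.7022·78.53)²) = √(25.094088 + 45030.438305) = 212.2629 km
  B: √((-0.8771·111.32)² + (2.5403·78.53)²) = √(9533.329798 + 39796.163946) = 222.1024 km
  C: √((-1.6318·111.32)² + (2.1976·78.53)²) = √(32997.440385 + 29783.003171) = 250.5603 km
  D: √((-1.0318·111.32)² + (0.3851·78.53)²) = √(13192.814087 + 914.572697) = 118.7745 km
  → nearest: D (118.7745 km)
S at 46.2456°N, 72.6366°W:
  A: √((-0.8805·111.32)² + (1.1789·78.53)²) = √(9607.383258 + 8570.874389) = 134.8268 km
  B: √((-1.7126·111.32)² + (1.0170·78.53)²) = √(36346.138293 + 6378.419822) = 206.6992 km
  C: √((-2.4673·111.32)² + (0.6743·78.53)²) = √(75438.025512 + 2803.996804) = 279.7178 km
  D: √((-1.8673·111.32)² + (-1.1382·78.53)²) = √(43209.037243 + 7989.293159) = 226.2705 km
  → nearest: A (134.8268 km)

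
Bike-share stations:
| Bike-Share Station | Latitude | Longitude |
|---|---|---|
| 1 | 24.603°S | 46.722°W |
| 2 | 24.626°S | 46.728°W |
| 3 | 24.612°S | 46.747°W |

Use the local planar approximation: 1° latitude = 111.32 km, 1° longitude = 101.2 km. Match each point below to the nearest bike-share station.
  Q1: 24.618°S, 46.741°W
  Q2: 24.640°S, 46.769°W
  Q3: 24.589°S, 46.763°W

Q1→3; Q2→3; Q3→3

Q1 at 24.618°S, 46.741°W:
  1: √((0.015·111.32)² + (0.019·101.2)²) = √(2.78823204 + 3.69715984) = 2.546643 km
  2: √((-0.008·111.32)² + (0.013·101.2)²) = √(0.79309711 + 1.73080336) = 1.588679 km
  3: √((0.006·111.32)² + (-0.006·101.2)²) = √(0.44611713 + 0.36869184) = 0.902668 km
  → nearest: 3 (0.902668 km)
Q2 at 24.640°S, 46.769°W:
  1: √((0.037·111.32)² + (0.047·101.2)²) = √(16.96484295 + 22.62334096) = 6.291914 km
  2: √((0.014·111.32)² + (0.041·101.2)²) = √(2.42885991 + 17.21586064) = 4.432237 km
  3: √((0.028·111.32)² + (0.022·101.2)²) = √(9.71543964 + 4.95685696) = 3.830443 km
  → nearest: 3 (3.830443 km)
Q3 at 24.589°S, 46.763°W:
  1: √((-0.014·111.32)² + (0.041·101.2)²) = √(2.42885991 + 17.21586064) = 4.432237 km
  2: √((-0.037·111.32)² + (0.035·101.2)²) = √(16.96484295 + 12.54576400) = 5.432367 km
  3: √((-0.023·111.32)² + (0.016·101.2)²) = √(6.55544333 + 2.62180864) = 3.029398 km
  → nearest: 3 (3.029398 km)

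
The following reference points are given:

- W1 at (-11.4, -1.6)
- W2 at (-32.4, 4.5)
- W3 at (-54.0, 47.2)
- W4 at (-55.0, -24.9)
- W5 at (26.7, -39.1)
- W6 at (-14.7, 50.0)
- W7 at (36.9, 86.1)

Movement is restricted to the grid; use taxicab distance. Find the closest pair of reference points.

Pairwise distances:
W1–W2: 27.1
W1–W3: 91.4
W1–W4: 66.9
W1–W5: 75.6
W1–W6: 54.9
W1–W7: 136.0
W2–W3: 64.3
W2–W4: 52.0
W2–W5: 102.7
W2–W6: 63.2
W2–W7: 150.9
W3–W4: 73.1
W3–W5: 167.0
W3–W6: 42.1
W3–W7: 129.8
W4–W5: 95.9
W4–W6: 115.2
W4–W7: 202.9
W5–W6: 130.5
W5–W7: 135.4
W6–W7: 87.7
Closest pair: W1–W2 at 27.1.

W1 and W2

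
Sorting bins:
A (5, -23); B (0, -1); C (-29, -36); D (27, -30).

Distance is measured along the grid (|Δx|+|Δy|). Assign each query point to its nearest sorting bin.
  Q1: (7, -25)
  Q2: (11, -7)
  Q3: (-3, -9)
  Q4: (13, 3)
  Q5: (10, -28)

Q1→A; Q2→B; Q3→B; Q4→B; Q5→A

Q1 at (7, -25):
  A: 4
  B: 31
  C: 47
  D: 25
  → nearest: A (4)
Q2 at (11, -7):
  A: 22
  B: 17
  C: 69
  D: 39
  → nearest: B (17)
Q3 at (-3, -9):
  A: 22
  B: 11
  C: 53
  D: 51
  → nearest: B (11)
Q4 at (13, 3):
  A: 34
  B: 17
  C: 81
  D: 47
  → nearest: B (17)
Q5 at (10, -28):
  A: 10
  B: 37
  C: 47
  D: 19
  → nearest: A (10)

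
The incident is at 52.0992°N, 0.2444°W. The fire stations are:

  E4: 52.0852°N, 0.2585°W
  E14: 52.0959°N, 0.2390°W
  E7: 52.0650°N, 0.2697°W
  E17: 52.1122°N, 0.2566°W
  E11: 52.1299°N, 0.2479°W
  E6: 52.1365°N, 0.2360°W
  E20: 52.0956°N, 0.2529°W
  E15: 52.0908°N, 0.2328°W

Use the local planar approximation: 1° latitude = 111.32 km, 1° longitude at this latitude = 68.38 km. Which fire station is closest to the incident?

E14

Distances from 52.0992°N, 0.2444°W:
E4: 1.8326 km
E14: 0.5209 km
E7: 4.1818 km
E17: 1.6704 km
E11: 3.4259 km
E6: 4.1918 km
E20: 0.7060 km
E15: 1.2262 km
Minimum: E14 at 0.5209 km.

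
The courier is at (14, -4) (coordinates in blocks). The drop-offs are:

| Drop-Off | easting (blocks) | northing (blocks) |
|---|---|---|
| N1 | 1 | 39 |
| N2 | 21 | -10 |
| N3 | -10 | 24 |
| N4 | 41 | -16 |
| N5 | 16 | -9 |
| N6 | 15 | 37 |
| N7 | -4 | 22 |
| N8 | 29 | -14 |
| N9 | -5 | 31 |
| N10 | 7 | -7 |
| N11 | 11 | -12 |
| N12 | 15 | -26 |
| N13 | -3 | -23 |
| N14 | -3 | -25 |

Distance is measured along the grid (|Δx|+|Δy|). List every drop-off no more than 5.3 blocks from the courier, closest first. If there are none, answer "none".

Distances from (14, -4):
N1: |-13| + |43| = 13 + 43 = 56 blocks
N2: |7| + |-6| = 7 + 6 = 13 blocks
N3: |-24| + |28| = 24 + 28 = 52 blocks
N4: |27| + |-12| = 27 + 12 = 39 blocks
N5: |2| + |-5| = 2 + 5 = 7 blocks
N6: |1| + |41| = 1 + 41 = 42 blocks
N7: |-18| + |26| = 18 + 26 = 44 blocks
N8: |15| + |-10| = 15 + 10 = 25 blocks
N9: |-19| + |35| = 19 + 35 = 54 blocks
N10: |-7| + |-3| = 7 + 3 = 10 blocks
N11: |-3| + |-8| = 3 + 8 = 11 blocks
N12: |1| + |-22| = 1 + 22 = 23 blocks
N13: |-17| + |-19| = 17 + 19 = 36 blocks
N14: |-17| + |-21| = 17 + 21 = 38 blocks
Threshold 5.3 blocks: none within range.

none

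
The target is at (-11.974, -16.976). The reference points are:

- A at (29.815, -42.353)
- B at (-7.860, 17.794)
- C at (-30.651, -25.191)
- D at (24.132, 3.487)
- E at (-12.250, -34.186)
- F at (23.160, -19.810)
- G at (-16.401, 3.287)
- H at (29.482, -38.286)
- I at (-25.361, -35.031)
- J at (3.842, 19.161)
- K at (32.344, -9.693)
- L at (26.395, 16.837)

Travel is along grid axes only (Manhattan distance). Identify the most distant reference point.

Distances from (-11.974, -16.976):
A: 67.166
B: 38.884
C: 26.892
D: 56.569
E: 17.486
F: 37.968
G: 24.690
H: 62.766
I: 31.442
J: 51.953
K: 51.601
L: 72.182
Maximum: L at 72.182.

L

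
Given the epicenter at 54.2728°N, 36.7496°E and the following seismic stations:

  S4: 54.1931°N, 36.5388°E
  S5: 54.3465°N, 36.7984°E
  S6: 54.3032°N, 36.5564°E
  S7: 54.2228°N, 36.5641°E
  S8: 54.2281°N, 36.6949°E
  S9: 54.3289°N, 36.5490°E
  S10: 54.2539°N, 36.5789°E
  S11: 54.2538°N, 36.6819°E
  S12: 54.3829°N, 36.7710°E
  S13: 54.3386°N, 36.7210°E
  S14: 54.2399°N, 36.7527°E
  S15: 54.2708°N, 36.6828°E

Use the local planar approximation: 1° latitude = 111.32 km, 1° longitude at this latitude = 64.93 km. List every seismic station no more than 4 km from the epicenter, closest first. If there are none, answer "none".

S14

Distances from 54.2728°N, 36.7496°E:
S4: 16.3112 km
S5: 8.7949 km
S6: 12.9929 km
S7: 13.2684 km
S8: 6.1135 km
S9: 14.4447 km
S10: 11.2815 km
S11: 4.8781 km
S12: 12.3348 km
S13: 7.5566 km
S14: 3.6680 km
S15: 4.3430 km
Threshold 4 km: S14 (3.6680 km) is within range.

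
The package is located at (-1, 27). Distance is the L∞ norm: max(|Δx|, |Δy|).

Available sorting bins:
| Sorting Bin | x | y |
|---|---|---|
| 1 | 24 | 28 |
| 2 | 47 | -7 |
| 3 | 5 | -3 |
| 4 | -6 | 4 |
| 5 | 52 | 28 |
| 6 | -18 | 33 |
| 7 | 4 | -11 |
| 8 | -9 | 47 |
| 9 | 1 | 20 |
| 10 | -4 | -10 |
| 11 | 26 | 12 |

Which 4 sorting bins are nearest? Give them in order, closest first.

9, 6, 8, 4

Distances from (-1, 27):
1: max(|25|, |1|) = 25
2: max(|48|, |-34|) = 48
3: max(|6|, |-30|) = 30
4: max(|-5|, |-23|) = 23
5: max(|53|, |1|) = 53
6: max(|-17|, |6|) = 17
7: max(|5|, |-38|) = 38
8: max(|-8|, |20|) = 20
9: max(|2|, |-7|) = 7
10: max(|-3|, |-37|) = 37
11: max(|27|, |-15|) = 27
Sorted: 9 (7) < 6 (17) < 8 (20) < 4 (23) < 1 (25) < 11 (27) < …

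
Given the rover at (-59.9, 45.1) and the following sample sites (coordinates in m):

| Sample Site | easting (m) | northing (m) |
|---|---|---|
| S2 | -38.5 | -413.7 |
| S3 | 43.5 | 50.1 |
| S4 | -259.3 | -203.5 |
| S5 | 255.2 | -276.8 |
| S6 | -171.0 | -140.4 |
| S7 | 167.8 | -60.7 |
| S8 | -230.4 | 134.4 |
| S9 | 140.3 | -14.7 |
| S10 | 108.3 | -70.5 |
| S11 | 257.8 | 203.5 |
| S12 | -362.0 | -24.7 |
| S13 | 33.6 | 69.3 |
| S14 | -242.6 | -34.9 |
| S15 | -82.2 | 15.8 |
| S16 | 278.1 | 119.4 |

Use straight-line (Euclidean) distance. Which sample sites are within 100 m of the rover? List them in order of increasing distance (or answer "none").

S15, S13

Distances from (-59.9, 45.1):
S2: 459.3 m
S3: 103.5 m
S4: 318.7 m
S5: 450.5 m
S6: 216.2 m
S7: 251.1 m
S8: 192.5 m
S9: 208.9 m
S10: 204.1 m
S11: 355.0 m
S12: 310.1 m
S13: 96.6 m
S14: 199.4 m
S15: 36.8 m
S16: 346.1 m
Threshold 100 m: S15 (36.8 m), S13 (96.6 m) are within range.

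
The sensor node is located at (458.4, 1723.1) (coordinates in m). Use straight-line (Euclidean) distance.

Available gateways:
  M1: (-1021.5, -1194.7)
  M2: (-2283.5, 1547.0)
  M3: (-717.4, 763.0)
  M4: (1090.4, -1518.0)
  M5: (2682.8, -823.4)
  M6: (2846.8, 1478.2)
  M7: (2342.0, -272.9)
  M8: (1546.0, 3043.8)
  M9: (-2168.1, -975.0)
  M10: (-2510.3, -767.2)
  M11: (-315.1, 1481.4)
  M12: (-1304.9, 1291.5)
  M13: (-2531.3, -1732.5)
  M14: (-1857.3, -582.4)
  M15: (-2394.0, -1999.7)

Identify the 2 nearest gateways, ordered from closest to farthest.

Distances from (458.4, 1723.1):
M1: √((-1479.9)² + (-2917.8)²) = √(2190104.010 + 8513556.840) = 3271.6 m
M2: √((-2741.9)² + (-176.1)²) = √(7518015.610 + 31011.210) = 2747.5 m
M3: √((-1175.8)² + (-960.1)²) = √(1382505.640 + 921792.010) = 1518.0 m
M4: √((632.0)² + (-3241.1)²) = √(399424.000 + 10504729.210) = 3302.1 m
M5: √((2224.4)² + (-2546.5)²) = √(4947955.360 + 6484662.250) = 3381.2 m
M6: √((2388.4)² + (-244.9)²) = √(5704454.560 + 59976.010) = 2400.9 m
M7: √((1883.6)² + (-1996.0)²) = √(3547948.960 + 3984016.000) = 2744.4 m
M8: √((1087.6)² + (1320.7)²) = √(1182873.760 + 1744248.490) = 1710.9 m
M9: √((-2626.5)² + (-2698.1)²) = √(6898502.250 + 7279743.610) = 3765.4 m
M10: √((-2968.7)² + (-2490.3)²) = √(8813179.690 + 6201594.090) = 3874.9 m
M11: √((-773.5)² + (-241.7)²) = √(598302.250 + 58418.890) = 810.4 m
M12: √((-1763.3)² + (-431.6)²) = √(3109226.890 + 186278.560) = 1815.4 m
M13: √((-2989.7)² + (-3455.6)²) = √(8938306.090 + 11941171.360) = 4569.4 m
M14: √((-2315.7)² + (-2305.5)²) = √(5362466.490 + 5315330.250) = 3267.7 m
M15: √((-2852.4)² + (-3722.8)²) = √(8136185.760 + 13859239.840) = 4689.9 m
Sorted: M11 (810.4 m) < M3 (1518.0 m) < M8 (1710.9 m) < M12 (1815.4 m) < …

M11, M3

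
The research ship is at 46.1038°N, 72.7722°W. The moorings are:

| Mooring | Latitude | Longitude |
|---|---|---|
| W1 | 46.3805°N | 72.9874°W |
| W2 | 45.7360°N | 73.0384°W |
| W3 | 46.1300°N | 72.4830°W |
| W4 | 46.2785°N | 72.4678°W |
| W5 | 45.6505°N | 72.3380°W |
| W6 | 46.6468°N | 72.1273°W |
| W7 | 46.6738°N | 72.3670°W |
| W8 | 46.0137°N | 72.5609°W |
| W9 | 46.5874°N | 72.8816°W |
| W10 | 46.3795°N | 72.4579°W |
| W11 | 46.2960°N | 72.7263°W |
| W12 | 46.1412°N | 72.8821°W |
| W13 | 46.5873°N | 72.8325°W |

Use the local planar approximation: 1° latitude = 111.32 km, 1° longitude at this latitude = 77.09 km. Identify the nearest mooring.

Distances from 46.1038°N, 72.7722°W:
W1: √((0.2767·111.32)² + (-0.2152·77.09)²) = √(948.778235 + 275.220402) = 34.9857 km
W2: √((-0.3678·111.32)² + (-0.2662·77.09)²) = √(1676.369865 + 421.126134) = 45.7984 km
W3: √((0.0262·111.32)² + (0.2892·77.09)²) = √(8.506462 + 497.041520) = 22.4844 km
W4: √((0.1747·111.32)² + (0.3044·77.09)²) = √(378.209301 + 550.662355) = 30.4774 km
W5: √((-0.4533·111.32)² + (0.4342·77.09)²) = √(2546.348449 + 1120.406783) = 60.5537 km
W6: √((0.5430·111.32)² + (0.6449·77.09)²) = √(3653.810794 + 2471.615131) = 78.2651 km
W7: √((0.5700·111.32)² + (0.4052·77.09)²) = √(4026.207066 + 975.741922) = 70.7245 km
W8: √((-0.0901·111.32)² + (0.2113·77.09)²) = √(100.599536 + 265.335333) = 19.1294 km
W9: √((0.4836·111.32)² + (-0.1094·77.09)²) = √(2898.137455 + 71.126385) = 54.4910 km
W10: √((0.2757·111.32)² + (0.3143·77.09)²) = √(941.932816 + 587.063194) = 39.1024 km
W11: √((0.1922·111.32)² + (0.0459·77.09)²) = √(457.776150 + 12.520494) = 21.6863 km
W12: √((0.0374·111.32)² + (-0.1099·77.09)²) = √(17.333633 + 71.778020) = 9.4399 km
W13: √((0.4835·111.32)² + (-0.0603·77.09)²) = √(2896.939011 + 21.608803) = 54.0236 km
Minimum: W12 at 9.4399 km.

W12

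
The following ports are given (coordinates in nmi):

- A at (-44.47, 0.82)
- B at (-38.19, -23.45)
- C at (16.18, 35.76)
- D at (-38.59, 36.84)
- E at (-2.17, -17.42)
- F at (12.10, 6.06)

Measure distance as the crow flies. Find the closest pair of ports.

Pairwise distances:
A–B: 25.07 nmi
A–C: 69.99 nmi
A–D: 36.50 nmi
A–E: 46.07 nmi
A–F: 56.81 nmi
B–C: 80.39 nmi
B–D: 60.29 nmi
B–E: 36.52 nmi
B–F: 58.31 nmi
C–D: 54.78 nmi
C–E: 56.26 nmi
C–F: 29.98 nmi
D–E: 65.35 nmi
D–F: 59.30 nmi
E–F: 27.48 nmi
Closest pair: A–B at 25.07 nmi.

A and B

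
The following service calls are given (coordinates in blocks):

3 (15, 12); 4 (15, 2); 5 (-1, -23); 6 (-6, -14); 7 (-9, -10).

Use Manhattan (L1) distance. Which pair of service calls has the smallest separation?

Pairwise distances:
3–4: 10 blocks
3–5: 51 blocks
3–6: 47 blocks
3–7: 46 blocks
4–5: 41 blocks
4–6: 37 blocks
4–7: 36 blocks
5–6: 14 blocks
5–7: 21 blocks
6–7: 7 blocks
Closest pair: 6–7 at 7 blocks.

6 and 7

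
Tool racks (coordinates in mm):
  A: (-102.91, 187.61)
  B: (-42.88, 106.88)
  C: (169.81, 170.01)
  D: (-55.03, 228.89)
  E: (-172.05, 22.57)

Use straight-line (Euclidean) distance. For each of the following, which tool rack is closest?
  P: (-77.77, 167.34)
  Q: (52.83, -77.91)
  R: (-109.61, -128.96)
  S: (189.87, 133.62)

P→A; Q→B; R→E; S→C

P at (-77.77, 167.34):
  A: 32.29 mm
  B: 69.80 mm
  C: 247.59 mm
  D: 65.62 mm
  E: 172.76 mm
  → nearest: A (32.29 mm)
Q at (52.83, -77.91):
  A: 307.82 mm
  B: 208.11 mm
  C: 274.13 mm
  D: 325.21 mm
  E: 246.31 mm
  → nearest: B (208.11 mm)
R at (-109.61, -128.96):
  A: 316.64 mm
  B: 245.10 mm
  C: 409.22 mm
  D: 361.99 mm
  E: 163.89 mm
  → nearest: E (163.89 mm)
S at (189.87, 133.62):
  A: 297.72 mm
  B: 234.28 mm
  C: 41.55 mm
  D: 262.78 mm
  E: 378.57 mm
  → nearest: C (41.55 mm)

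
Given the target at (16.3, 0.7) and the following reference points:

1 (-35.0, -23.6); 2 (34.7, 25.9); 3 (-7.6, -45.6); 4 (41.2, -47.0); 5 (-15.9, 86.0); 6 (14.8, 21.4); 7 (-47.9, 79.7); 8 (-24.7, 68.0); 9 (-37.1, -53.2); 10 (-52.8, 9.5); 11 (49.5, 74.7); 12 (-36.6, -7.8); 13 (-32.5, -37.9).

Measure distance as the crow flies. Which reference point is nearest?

6

Distances from (16.3, 0.7):
1: √((-51.3)² + (-24.3)²) = √(2631.690 + 590.490) = 56.8
2: √((18.4)² + (25.2)²) = √(338.560 + 635.040) = 31.2
3: √((-23.9)² + (-46.3)²) = √(571.210 + 2143.690) = 52.1
4: √((24.9)² + (-47.7)²) = √(620.010 + 2275.290) = 53.8
5: √((-32.2)² + (85.3)²) = √(1036.840 + 7276.090) = 91.2
6: √((-1.5)² + (20.7)²) = √(2.250 + 428.490) = 20.8
7: √((-64.2)² + (79.0)²) = √(4121.640 + 6241.000) = 101.8
8: √((-41.0)² + (67.3)²) = √(1681.000 + 4529.290) = 78.8
9: √((-53.4)² + (-53.9)²) = √(2851.560 + 2905.210) = 75.9
10: √((-69.1)² + (8.8)²) = √(4774.810 + 77.440) = 69.7
11: √((33.2)² + (74.0)²) = √(1102.240 + 5476.000) = 81.1
12: √((-52.9)² + (-8.5)²) = √(2798.410 + 72.250) = 53.6
13: √((-48.8)² + (-38.6)²) = √(2381.440 + 1489.960) = 62.2
Minimum: 6 at 20.8.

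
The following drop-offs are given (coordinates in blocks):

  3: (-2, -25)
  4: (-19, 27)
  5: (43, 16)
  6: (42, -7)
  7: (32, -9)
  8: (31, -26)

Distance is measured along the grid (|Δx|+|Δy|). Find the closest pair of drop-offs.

6 and 7

Pairwise distances:
3–4: |-17| + |52| = 17 + 52 = 69 blocks
3–5: |45| + |41| = 45 + 41 = 86 blocks
3–6: |44| + |18| = 44 + 18 = 62 blocks
3–7: |34| + |16| = 34 + 16 = 50 blocks
3–8: |33| + |-1| = 33 + 1 = 34 blocks
4–5: |62| + |-11| = 62 + 11 = 73 blocks
4–6: |61| + |-34| = 61 + 34 = 95 blocks
4–7: |51| + |-36| = 51 + 36 = 87 blocks
4–8: |50| + |-53| = 50 + 53 = 103 blocks
5–6: |-1| + |-23| = 1 + 23 = 24 blocks
5–7: |-11| + |-25| = 11 + 25 = 36 blocks
5–8: |-12| + |-42| = 12 + 42 = 54 blocks
6–7: |-10| + |-2| = 10 + 2 = 12 blocks
6–8: |-11| + |-19| = 11 + 19 = 30 blocks
7–8: |-1| + |-17| = 1 + 17 = 18 blocks
Closest pair: 6–7 at 12 blocks.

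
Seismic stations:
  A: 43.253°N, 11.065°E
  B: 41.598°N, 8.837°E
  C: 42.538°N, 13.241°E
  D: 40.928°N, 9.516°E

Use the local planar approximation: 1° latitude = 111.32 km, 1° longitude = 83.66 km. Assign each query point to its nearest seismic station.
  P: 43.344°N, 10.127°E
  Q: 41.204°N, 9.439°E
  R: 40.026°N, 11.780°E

P→A; Q→D; R→D

P at 43.344°N, 10.127°E:
  A: 79.124 km
  B: 222.317 km
  C: 275.535 km
  D: 273.764 km
  → nearest: A (79.124 km)
Q at 41.204°N, 9.439°E:
  A: 265.578 km
  B: 66.785 km
  C: 351.033 km
  D: 31.392 km
  → nearest: D (31.392 km)
R at 40.026°N, 11.780°E:
  A: 364.176 km
  B: 302.065 km
  C: 305.181 km
  D: 214.376 km
  → nearest: D (214.376 km)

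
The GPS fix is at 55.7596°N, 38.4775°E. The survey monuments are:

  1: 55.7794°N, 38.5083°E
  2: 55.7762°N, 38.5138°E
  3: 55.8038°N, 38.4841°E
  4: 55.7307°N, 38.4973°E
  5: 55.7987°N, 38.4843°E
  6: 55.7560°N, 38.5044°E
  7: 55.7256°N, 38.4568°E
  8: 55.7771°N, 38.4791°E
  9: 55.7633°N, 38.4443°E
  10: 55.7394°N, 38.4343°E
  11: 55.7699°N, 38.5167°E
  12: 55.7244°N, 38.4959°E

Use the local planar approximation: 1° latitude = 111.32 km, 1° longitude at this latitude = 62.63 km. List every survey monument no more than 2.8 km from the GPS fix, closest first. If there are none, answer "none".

6, 8, 9, 11

Distances from 55.7596°N, 38.4775°E:
1: √((0.0198·111.32)² + (0.0308·62.63)²) = √(4.858216 + 3.721056) = 2.9290 km
2: √((0.0166·111.32)² + (0.0363·62.63)²) = √(3.414779 + 5.168661) = 2.9298 km
3: √((0.0442·111.32)² + (0.0066·62.63)²) = √(24.209785 + 0.170865) = 4.9377 km
4: √((-0.0289·111.32)² + (0.0198·62.63)²) = √(10.350041 + 1.537784) = 3.4479 km
5: √((0.0391·111.32)² + (0.0068·62.63)²) = √(18.945231 + 0.181377) = 4.3734 km
6: √((-0.0036·111.32)² + (0.0269·62.63)²) = √(0.160602 + 2.838372) = 1.7318 km
7: √((-0.0340·111.32)² + (-0.0207·62.63)²) = √(14.325317 + 1.680759) = 4.0008 km
8: √((0.0175·111.32)² + (0.0016·62.63)²) = √(3.795094 + 0.010042) = 1.9507 km
9: √((0.0037·111.32)² + (-0.0332·62.63)²) = √(0.169648 + 4.323555) = 2.1197 km
10: √((-0.0202·111.32)² + (-0.0432·62.63)²) = √(5.056490 + 7.320358) = 3.5181 km
11: √((0.0103·111.32)² + (0.0392·62.63)²) = √(1.314682 + 6.027496) = 2.7096 km
12: √((-0.0352·111.32)² + (0.0184·62.63)²) = √(15.354360 + 1.328007) = 4.0844 km
Threshold 2.8 km: 6 (1.7318 km), 8 (1.9507 km), 9 (2.1197 km), 11 (2.7096 km) are within range.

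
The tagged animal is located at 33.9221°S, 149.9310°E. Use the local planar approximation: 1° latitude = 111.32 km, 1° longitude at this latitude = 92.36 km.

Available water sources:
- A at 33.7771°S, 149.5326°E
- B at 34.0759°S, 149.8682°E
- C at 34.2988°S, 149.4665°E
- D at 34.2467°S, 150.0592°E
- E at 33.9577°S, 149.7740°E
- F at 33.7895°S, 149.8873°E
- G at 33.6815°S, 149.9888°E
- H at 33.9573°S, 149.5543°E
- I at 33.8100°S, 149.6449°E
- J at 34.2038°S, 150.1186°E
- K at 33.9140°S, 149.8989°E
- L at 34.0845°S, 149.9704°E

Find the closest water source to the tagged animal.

K

Distances from 33.9221°S, 149.9310°E:
A: √((0.1450·111.32)² + (-0.3984·92.36)²) = √(260.544794 + 1353.962101) = 40.1809 km
B: √((-0.1538·111.32)² + (-0.0628·92.36)²) = √(293.129189 + 33.642413) = 18.0768 km
C: √((-0.3767·111.32)² + (-0.4645·92.36)²) = √(1758.480820 + 1840.514677) = 59.9916 km
D: √((-0.3246·111.32)² + (0.1282·92.36)²) = √(1305.700067 + 140.198672) = 38.0250 km
E: √((-0.0356·111.32)² + (-0.1570·92.36)²) = √(15.705306 + 210.265080) = 15.0323 km
F: √((0.1326·111.32)² + (-0.0437·92.36)²) = √(217.888066 + 16.290362) = 15.3029 km
G: √((0.2406·111.32)² + (0.0578·92.36)²) = √(717.360800 + 28.498600) = 27.3104 km
H: √((-0.0352·111.32)² + (-0.3767·92.36)²) = √(15.354360 + 1210.484099) = 35.0120 km
I: √((0.1121·111.32)² + (-0.2861·92.36)²) = √(155.724742 + 698.238134) = 29.2226 km
J: √((-0.2817·111.32)² + (0.1876·92.36)²) = √(983.377097 + 300.215780) = 35.8273 km
K: √((0.0081·111.32)² + (-0.0321·92.36)²) = √(0.813048 + 8.789778) = 3.0988 km
L: √((-0.1624·111.32)² + (0.0394·92.36)²) = √(326.827390 + 13.242205) = 18.4410 km
Minimum: K at 3.0988 km.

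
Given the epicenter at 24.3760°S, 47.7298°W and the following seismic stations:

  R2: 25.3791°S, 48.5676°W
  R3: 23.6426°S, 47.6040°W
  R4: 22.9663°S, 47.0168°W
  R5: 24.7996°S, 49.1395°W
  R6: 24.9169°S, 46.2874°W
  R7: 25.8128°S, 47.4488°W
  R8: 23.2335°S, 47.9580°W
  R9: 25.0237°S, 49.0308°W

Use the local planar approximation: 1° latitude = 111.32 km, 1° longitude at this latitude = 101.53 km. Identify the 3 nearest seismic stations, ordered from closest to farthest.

R3, R8, R2

Distances from 24.3760°S, 47.7298°W:
R2: 140.3731 km
R3: 82.6351 km
R4: 172.8201 km
R5: 150.6947 km
R6: 158.3423 km
R7: 162.4691 km
R8: 129.2763 km
R9: 150.4879 km
Sorted: R3 (82.6351 km) < R8 (129.2763 km) < R2 (140.3731 km) < R9 (150.4879 km) < R5 (150.6947 km) < …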